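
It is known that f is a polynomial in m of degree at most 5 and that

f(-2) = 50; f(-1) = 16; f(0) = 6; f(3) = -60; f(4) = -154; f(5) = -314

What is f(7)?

-904

Write f(m) = am^5 + bm^4 + cm³ + dm² + em + p; the 6 given values yield a linear system in the 6 coefficients.
Solving, the top 2 coefficients vanish, and f(m) = -3m³ + 3m² - 4m + 6.
Then f(7) = -904.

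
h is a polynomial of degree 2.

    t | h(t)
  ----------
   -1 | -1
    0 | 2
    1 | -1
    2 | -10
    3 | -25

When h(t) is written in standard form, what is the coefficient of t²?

-3

Write h(t) = at² + bt + c; the 5 given values yield a linear system in the 3 coefficients.
Solving, h(t) = -3t² + 2.
The coefficient of t² is -3.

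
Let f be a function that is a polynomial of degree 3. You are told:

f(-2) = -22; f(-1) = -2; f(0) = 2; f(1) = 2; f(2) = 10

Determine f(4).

98

Write f(t) = at³ + bt² + ct + d; the 5 given values yield a linear system in the 4 coefficients.
Solving, f(t) = 2t³ - 2t² + 2.
Then f(4) = 98.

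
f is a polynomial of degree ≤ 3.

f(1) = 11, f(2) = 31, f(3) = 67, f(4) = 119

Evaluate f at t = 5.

187

First differences: 20, 36, 52. Second differences: 16, 16.
Level-2 differences are constant, so f has degree 2.
Extending the table by one column gives the next first difference 68, so f(5) = 119 + 68 = 187.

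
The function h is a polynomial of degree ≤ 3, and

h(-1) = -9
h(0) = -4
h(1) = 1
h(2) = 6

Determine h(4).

16

First differences: 5, 5, 5.
Level-1 differences are constant, so h has degree 1.
Fitting a degree-1 polynomial gives h(m) = 5m - 4.
Then h(4) = 16.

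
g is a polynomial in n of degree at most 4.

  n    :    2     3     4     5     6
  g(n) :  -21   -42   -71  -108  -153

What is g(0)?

-3

First differences: -21, -29, -37, -45. Second differences: -8, -8, -8.
Level-2 differences are constant, so g has degree 2.
Fitting a degree-2 polynomial gives g(n) = -4n² - n - 3.
Then g(0) = -3.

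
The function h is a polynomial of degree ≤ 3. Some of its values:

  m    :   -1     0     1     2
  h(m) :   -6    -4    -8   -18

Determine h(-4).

First differences: 2, -4, -10. Second differences: -6, -6.
Level-2 differences are constant, so h has degree 2.
Fitting a degree-2 polynomial gives h(m) = -3m² - m - 4.
Then h(-4) = -48.

-48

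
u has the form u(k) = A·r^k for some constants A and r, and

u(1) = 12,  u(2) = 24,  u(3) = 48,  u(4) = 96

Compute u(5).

192

Consecutive ratio: 24/12 = 2, and 48/24 = 2, so r = 2.
Then A·2^1 = 12 gives A = 6, and u(k) = 6·2^k.
u(5) = 6·2^5 = 192.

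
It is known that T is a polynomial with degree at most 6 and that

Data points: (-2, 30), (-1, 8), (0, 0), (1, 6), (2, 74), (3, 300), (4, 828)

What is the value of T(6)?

3606

Write T(x) = ax^6 + bx^5 + cx^4 + dx³ + ex² + px + q; the 7 given values yield a linear system in the 7 coefficients.
Solving, the top 2 coefficients vanish, and T(x) = 2x^4 + 4x³ + 5x² - 5x.
Then T(6) = 3606.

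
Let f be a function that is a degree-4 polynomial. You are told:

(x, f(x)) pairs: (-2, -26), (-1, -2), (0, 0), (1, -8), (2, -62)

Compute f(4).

-692

Write f(x) = ax^4 + bx³ + cx² + dx + e; the 5 given values yield a linear system in the 5 coefficients.
Solving, f(x) = -2x^4 - 2x³ - 3x² - x.
Then f(4) = -692.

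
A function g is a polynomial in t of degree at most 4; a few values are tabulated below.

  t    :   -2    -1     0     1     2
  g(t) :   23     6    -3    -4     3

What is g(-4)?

81

First differences: -17, -9, -1, 7. Second differences: 8, 8, 8.
Level-2 differences are constant, so g has degree 2.
Fitting a degree-2 polynomial gives g(t) = 4t² - 5t - 3.
Then g(-4) = 81.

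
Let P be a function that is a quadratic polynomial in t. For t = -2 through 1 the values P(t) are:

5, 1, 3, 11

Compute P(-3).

15

First differences: -4, 2, 8. Second differences: 6, 6.
Level-2 differences are constant, so P has degree 2.
Fitting a degree-2 polynomial gives P(t) = 3t² + 5t + 3.
Then P(-3) = 15.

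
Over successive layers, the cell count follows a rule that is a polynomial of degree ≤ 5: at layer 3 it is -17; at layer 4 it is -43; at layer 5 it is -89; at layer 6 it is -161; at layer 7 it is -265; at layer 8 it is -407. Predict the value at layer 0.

Write the value at k as Q(k).
First differences: -26, -46, -72, -104, -142. Second differences: -20, -26, -32, -38. Third differences: -6, -6, -6.
Level-3 differences are constant, so Q has degree 3.
Fitting a degree-3 polynomial gives Q(k) = -k³ + 2k² - 3k + 1.
Then Q(0) = 1.

1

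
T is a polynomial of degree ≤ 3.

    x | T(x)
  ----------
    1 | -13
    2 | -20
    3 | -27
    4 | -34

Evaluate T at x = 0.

-6

First differences: -7, -7, -7.
Level-1 differences are constant, so T has degree 1.
Fitting a degree-1 polynomial gives T(x) = -7x - 6.
Then T(0) = -6.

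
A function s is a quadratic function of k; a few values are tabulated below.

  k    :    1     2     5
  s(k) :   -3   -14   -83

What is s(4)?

Write s(k) = ak² + bk + c; the 3 given values yield a linear system in the 3 coefficients.
Solving, s(k) = -3k² - 2k + 2.
Then s(4) = -54.

-54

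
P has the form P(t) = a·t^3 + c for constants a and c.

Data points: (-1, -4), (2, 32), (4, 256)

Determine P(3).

From P(-1) = -4 and P(2) = 32: -1a + c = -4 and 8a + c = 32.
Subtracting: 9a = 36, so a = 4; then c = -4 − 4·(-1) = 0.
So P(t) = 4t³ + 0, and P(3) = 108.

108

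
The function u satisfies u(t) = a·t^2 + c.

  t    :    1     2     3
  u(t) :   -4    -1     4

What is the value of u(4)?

From u(1) = -4 and u(2) = -1: 1a + c = -4 and 4a + c = -1.
Subtracting: 3a = 3, so a = 1; then c = -4 − 1·1 = -5.
So u(t) = 1t² − 5, and u(4) = 11.

11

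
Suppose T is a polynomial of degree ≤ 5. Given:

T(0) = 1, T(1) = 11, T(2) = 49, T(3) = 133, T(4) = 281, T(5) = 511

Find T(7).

First differences: 10, 38, 84, 148, 230. Second differences: 28, 46, 64, 82. Third differences: 18, 18, 18.
Level-3 differences are constant, so T has degree 3.
Fitting a degree-3 polynomial gives T(x) = 3x³ + 5x² + 2x + 1.
Then T(7) = 1289.

1289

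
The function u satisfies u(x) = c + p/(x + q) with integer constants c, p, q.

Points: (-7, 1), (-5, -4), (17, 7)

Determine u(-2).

(u(x) − c)(x + q) = p for each data point; the three points give a linear system in c and q, then p follows.
Solving: c = 6, q = 3, p = 20, so u(x) = 6 + 20/(x + 3).
Then u(-2) = 6 + 20/1 = 26.

26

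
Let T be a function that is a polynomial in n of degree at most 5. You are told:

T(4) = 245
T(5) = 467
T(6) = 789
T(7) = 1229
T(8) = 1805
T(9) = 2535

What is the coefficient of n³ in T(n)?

First differences: 222, 322, 440, 576, 730. Second differences: 100, 118, 136, 154. Third differences: 18, 18, 18.
Level-3 differences are constant, so T has degree 3.
Fitting a degree-3 polynomial gives T(n) = 3n³ + 5n² - 6n - 3.
The coefficient of n³ is 3.

3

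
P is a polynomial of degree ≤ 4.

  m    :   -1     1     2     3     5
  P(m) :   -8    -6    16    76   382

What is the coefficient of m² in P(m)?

Write P(m) = am^4 + bm³ + cm² + dm + e; the 5 given values yield a linear system in the 5 coefficients.
Solving, the leading coefficient vanishes, and P(m) = 3m³ + m² - 2m - 8.
The coefficient of m² is 1.

1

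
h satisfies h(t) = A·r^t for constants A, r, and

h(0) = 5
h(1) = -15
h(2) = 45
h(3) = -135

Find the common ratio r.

Consecutive ratio: -15/5 = -3, and 45/(-15) = -3, so r = -3.
Then A·(-3)^0 = 5 gives A = 5, and h(t) = 5·(-3)^t.

-3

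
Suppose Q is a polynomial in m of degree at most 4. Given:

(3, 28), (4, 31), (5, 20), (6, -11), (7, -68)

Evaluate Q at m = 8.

-157

Write Q(m) = am^4 + bm³ + cm² + dm + e; the 5 given values yield a linear system in the 5 coefficients.
Solving, the leading coefficient vanishes, and Q(m) = -m³ + 5m² + 5m - 5.
Then Q(8) = -157.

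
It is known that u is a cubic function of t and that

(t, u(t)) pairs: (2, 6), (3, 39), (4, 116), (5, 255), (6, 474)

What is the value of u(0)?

0

Write u(t) = at³ + bt² + ct + d; the 5 given values yield a linear system in the 4 coefficients.
Solving, u(t) = 3t³ - 5t² + t.
Then u(0) = 0.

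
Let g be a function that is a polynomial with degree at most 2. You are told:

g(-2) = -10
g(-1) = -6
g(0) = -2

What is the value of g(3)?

First differences: 4, 4.
Level-1 differences are constant, so g has degree 1.
Fitting a degree-1 polynomial gives g(t) = 4t - 2.
Then g(3) = 10.

10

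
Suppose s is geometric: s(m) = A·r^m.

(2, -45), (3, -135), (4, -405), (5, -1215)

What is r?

3

Consecutive ratio: -135/(-45) = 3, and -405/(-135) = 3, so r = 3.
Then A·3^2 = -45 gives A = -5, and s(m) = -5·3^m.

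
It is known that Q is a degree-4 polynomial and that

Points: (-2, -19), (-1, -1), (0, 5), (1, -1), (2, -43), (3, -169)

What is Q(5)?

First differences: 18, 6, -6, -42, -126. Second differences: -12, -12, -36, -84. Third differences: 0, -24, -48. Fourth differences: -24, -24.
Level-4 differences are constant, so Q has degree 4.
Fitting a degree-4 polynomial gives Q(k) = -k^4 - 2k³ - 5k² + 2k + 5.
Then Q(5) = -985.

-985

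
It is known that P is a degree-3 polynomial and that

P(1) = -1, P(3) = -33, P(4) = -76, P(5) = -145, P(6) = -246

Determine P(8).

-568

Write P(k) = ak³ + bk² + ck + d; the 5 given values yield a linear system in the 4 coefficients.
Solving, P(k) = -k³ - k² + k.
Then P(8) = -568.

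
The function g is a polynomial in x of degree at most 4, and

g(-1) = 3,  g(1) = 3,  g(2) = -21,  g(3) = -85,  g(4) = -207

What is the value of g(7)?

Write g(x) = ax^4 + bx³ + cx² + dx + e; the 5 given values yield a linear system in the 5 coefficients.
Solving, the leading coefficient vanishes, and g(x) = -3x³ - 2x² + 3x + 5.
Then g(7) = -1101.

-1101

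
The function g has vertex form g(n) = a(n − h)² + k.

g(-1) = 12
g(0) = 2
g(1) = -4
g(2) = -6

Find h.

2

First differences -10, -6, -2; second difference 4 = 2a, so a = 2.
Expanding, the n-coefficient is −2ah = -4h; matching it to the data gives h = 2, and then k = -6.
So g(n) = 2(n − 2)² − 6.
Hence h = 2.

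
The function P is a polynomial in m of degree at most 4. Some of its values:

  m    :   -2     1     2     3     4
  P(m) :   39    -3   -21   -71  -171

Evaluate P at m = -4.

Write P(m) = am^4 + bm³ + cm² + dm + e; the 5 given values yield a linear system in the 5 coefficients.
Solving, the leading coefficient vanishes, and P(m) = -3m³ + 2m² - 3m + 1.
Then P(-4) = 237.

237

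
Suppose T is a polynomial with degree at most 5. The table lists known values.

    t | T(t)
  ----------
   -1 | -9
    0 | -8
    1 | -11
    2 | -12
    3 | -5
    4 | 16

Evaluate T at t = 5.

57

Write T(t) = at^5 + bt^4 + ct³ + dt² + et + p; the 6 given values yield a linear system in the 6 coefficients.
Solving, the top 2 coefficients vanish, and T(t) = t³ - 2t² - 2t - 8.
Then T(5) = 57.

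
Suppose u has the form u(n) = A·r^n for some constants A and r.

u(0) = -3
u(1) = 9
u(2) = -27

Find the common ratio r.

-3

Consecutive ratio: 9/(-3) = -3, and -27/9 = -3, so r = -3.
Then A·(-3)^0 = -3 gives A = -3, and u(n) = -3·(-3)^n.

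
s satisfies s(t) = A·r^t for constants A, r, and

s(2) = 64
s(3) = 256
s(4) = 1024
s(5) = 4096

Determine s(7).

65536

Consecutive ratio: 256/64 = 4, and 1024/256 = 4, so r = 4.
Then A·4^2 = 64 gives A = 4, and s(t) = 4·4^t.
s(7) = 4·4^7 = 65536.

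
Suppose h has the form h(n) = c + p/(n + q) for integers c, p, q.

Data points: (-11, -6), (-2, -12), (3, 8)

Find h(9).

-1

(h(n) − c)(n + q) = p for each data point; the three points give a linear system in c and q, then p follows.
Solving: c = -4, q = -1, p = 24, so h(n) = -4 + 24/(n − 1).
Then h(9) = -4 + 24/8 = -1.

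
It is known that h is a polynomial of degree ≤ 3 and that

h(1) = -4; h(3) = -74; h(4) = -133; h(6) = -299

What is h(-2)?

-19

Write h(k) = ak³ + bk² + ck + d; the 4 given values yield a linear system in the 4 coefficients.
Solving, the leading coefficient vanishes, and h(k) = -8k² - 3k + 7.
Then h(-2) = -19.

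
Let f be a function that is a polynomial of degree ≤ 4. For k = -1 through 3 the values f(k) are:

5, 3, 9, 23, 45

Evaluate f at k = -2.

First differences: -2, 6, 14, 22. Second differences: 8, 8, 8.
Level-2 differences are constant, so f has degree 2.
Fitting a degree-2 polynomial gives f(k) = 4k² + 2k + 3.
Then f(-2) = 15.

15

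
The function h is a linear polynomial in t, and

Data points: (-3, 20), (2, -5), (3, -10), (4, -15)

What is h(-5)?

30

Write h(t) = at + b; the 4 given values yield a linear system in the 2 coefficients.
Solving, h(t) = -5t + 5.
Then h(-5) = 30.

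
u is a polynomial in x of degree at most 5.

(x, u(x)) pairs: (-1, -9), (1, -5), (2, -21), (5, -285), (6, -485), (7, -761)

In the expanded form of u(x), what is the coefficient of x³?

-2

Write u(x) = ax^5 + bx^4 + cx³ + dx² + ex + p; the 6 given values yield a linear system in the 6 coefficients.
Solving, the top 2 coefficients vanish, and u(x) = -2x³ - 2x² + 4x - 5.
The coefficient of x³ is -2.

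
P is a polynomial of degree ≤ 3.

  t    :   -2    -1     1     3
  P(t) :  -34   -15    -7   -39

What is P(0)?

Write P(t) = at³ + bt² + ct + d; the 4 given values yield a linear system in the 4 coefficients.
Solving, the leading coefficient vanishes, and P(t) = -5t² + 4t - 6.
The constant term is P(0) = -6.

-6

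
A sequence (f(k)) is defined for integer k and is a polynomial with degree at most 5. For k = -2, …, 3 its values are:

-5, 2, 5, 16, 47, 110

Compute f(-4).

-79

Write f(k) = ak^5 + bk^4 + ck³ + dk² + ek + p; the 6 given values yield a linear system in the 6 coefficients.
Solving, the top 2 coefficients vanish, and f(k) = 2k³ + 4k² + 5k + 5.
Then f(-4) = -79.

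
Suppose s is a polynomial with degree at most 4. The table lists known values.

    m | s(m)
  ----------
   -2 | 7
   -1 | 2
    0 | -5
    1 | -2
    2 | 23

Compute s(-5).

-110

First differences: -5, -7, 3, 25. Second differences: -2, 10, 22. Third differences: 12, 12.
Level-3 differences are constant, so s has degree 3.
Fitting a degree-3 polynomial gives s(m) = 2m³ + 5m² - 4m - 5.
Then s(-5) = -110.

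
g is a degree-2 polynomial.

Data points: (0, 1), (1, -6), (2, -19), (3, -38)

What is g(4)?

Write g(k) = ak² + bk + c; the 4 given values yield a linear system in the 3 coefficients.
Solving, g(k) = -3k² - 4k + 1.
Then g(4) = -63.

-63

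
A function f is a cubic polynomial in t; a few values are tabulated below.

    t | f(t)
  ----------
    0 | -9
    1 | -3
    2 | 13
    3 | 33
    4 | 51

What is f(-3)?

Write f(t) = at³ + bt² + ct + d; the 5 given values yield a linear system in the 4 coefficients.
Solving, f(t) = -t³ + 8t² - t - 9.
Then f(-3) = 93.

93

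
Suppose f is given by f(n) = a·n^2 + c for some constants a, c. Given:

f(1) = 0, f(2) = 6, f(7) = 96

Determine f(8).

From f(1) = 0 and f(2) = 6: 1a + c = 0 and 4a + c = 6.
Subtracting: 3a = 6, so a = 2; then c = 0 − 2·1 = -2.
So f(n) = 2n² − 2, and f(8) = 126.

126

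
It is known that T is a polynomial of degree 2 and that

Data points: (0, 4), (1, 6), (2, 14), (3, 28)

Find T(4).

48

First differences: 2, 8, 14. Second differences: 6, 6.
Level-2 differences are constant, so T has degree 2.
Fitting a degree-2 polynomial gives T(m) = 3m² - m + 4.
Then T(4) = 48.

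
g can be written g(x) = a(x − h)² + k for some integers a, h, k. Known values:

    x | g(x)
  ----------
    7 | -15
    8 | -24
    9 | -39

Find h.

6

First differences -9, -15; second difference -6 = 2a, so a = -3.
Expanding, the x-coefficient is −2ah = 6h; matching it to the data gives h = 6, and then k = -12.
So g(x) = -3(x − 6)² − 12.
Hence h = 6.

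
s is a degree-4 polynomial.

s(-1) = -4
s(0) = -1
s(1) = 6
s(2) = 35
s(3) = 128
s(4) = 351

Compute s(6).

1571

Write s(x) = ax^4 + bx³ + cx² + dx + e; the 6 given values yield a linear system in the 5 coefficients.
Solving, s(x) = x^4 + x³ + x² + 4x - 1.
Then s(6) = 1571.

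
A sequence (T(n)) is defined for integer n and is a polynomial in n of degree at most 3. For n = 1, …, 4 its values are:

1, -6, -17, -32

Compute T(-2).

-2

First differences: -7, -11, -15. Second differences: -4, -4.
Level-2 differences are constant, so T has degree 2.
Fitting a degree-2 polynomial gives T(n) = -2n² - n + 4.
Then T(-2) = -2.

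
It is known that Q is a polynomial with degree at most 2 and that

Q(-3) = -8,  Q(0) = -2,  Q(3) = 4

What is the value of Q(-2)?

Write Q(n) = an² + bn + c; the 3 given values yield a linear system in the 3 coefficients.
Solving, the leading coefficient vanishes, and Q(n) = 2n - 2.
Then Q(-2) = -6.

-6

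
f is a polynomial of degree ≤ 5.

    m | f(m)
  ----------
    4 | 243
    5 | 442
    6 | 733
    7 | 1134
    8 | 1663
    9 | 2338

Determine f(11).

4198

Write f(m) = am^5 + bm^4 + cm³ + dm² + em + p; the 6 given values yield a linear system in the 6 coefficients.
Solving, the top 2 coefficients vanish, and f(m) = 3m³ + m² + 7m + 7.
Then f(11) = 4198.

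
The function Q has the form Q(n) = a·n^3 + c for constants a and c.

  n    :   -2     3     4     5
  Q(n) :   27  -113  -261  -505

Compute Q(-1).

-1

From Q(-2) = 27 and Q(3) = -113: -8a + c = 27 and 27a + c = -113.
Subtracting: 35a = -140, so a = -4; then c = 27 − (-4)·(-8) = -5.
So Q(n) = -4n³ − 5, and Q(-1) = -1.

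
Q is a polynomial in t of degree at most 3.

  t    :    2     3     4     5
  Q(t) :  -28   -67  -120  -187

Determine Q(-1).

5

First differences: -39, -53, -67. Second differences: -14, -14.
Level-2 differences are constant, so Q has degree 2.
Fitting a degree-2 polynomial gives Q(t) = -7t² - 4t + 8.
Then Q(-1) = 5.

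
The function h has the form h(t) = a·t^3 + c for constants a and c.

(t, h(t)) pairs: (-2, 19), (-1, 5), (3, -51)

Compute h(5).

-247

From h(-2) = 19 and h(-1) = 5: -8a + c = 19 and -1a + c = 5.
Subtracting: 7a = -14, so a = -2; then c = 19 − (-2)·(-8) = 3.
So h(t) = -2t³ + 3, and h(5) = -247.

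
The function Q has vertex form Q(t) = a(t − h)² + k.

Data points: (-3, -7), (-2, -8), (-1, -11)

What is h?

First differences -1, -3; second difference -2 = 2a, so a = -1.
Expanding, the t-coefficient is −2ah = 2h; matching it to the data gives h = -3, and then k = -7.
So Q(t) = -1(t + 3)² − 7.
Hence h = -3.

-3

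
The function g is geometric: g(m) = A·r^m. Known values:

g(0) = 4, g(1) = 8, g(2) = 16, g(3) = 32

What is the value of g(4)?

64

Consecutive ratio: 8/4 = 2, and 16/8 = 2, so r = 2.
Then A·2^0 = 4 gives A = 4, and g(m) = 4·2^m.
g(4) = 4·2^4 = 64.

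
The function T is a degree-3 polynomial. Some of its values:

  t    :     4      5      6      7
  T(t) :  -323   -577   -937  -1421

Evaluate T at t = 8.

-2047

Write T(t) = at³ + bt² + ct + d; the 4 given values yield a linear system in the 4 coefficients.
Solving, T(t) = -3t³ - 8t² + t - 7.
Then T(8) = -2047.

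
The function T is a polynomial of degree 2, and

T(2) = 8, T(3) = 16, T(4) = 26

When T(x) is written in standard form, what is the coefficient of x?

3

Write T(x) = ax² + bx + c; the 3 given values yield a linear system in the 3 coefficients.
Solving, T(x) = x² + 3x - 2.
The coefficient of x is 3.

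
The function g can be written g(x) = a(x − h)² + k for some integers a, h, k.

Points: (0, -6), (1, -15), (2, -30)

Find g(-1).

-3

First differences -9, -15; second difference -6 = 2a, so a = -3.
Expanding, the x-coefficient is −2ah = 6h; matching it to the data gives h = -1, and then k = -3.
So g(x) = -3(x + 1)² − 3.
g(-1) = -3·0² − 3 = -3.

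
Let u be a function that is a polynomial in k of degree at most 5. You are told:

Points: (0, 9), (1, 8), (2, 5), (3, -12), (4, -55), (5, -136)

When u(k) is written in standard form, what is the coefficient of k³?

-2

First differences: -1, -3, -17, -43, -81. Second differences: -2, -14, -26, -38. Third differences: -12, -12, -12.
Level-3 differences are constant, so u has degree 3.
Fitting a degree-3 polynomial gives u(k) = -2k³ + 5k² - 4k + 9.
The coefficient of k³ is -2.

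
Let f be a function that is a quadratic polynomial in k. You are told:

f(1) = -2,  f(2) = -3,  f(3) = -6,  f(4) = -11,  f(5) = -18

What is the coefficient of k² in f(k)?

First differences: -1, -3, -5, -7. Second differences: -2, -2, -2.
Level-2 differences are constant, so f has degree 2.
Fitting a degree-2 polynomial gives f(k) = -k² + 2k - 3.
The coefficient of k² is -1.

-1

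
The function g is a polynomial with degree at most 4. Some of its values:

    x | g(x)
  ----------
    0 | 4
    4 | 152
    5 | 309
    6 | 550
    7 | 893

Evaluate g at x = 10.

Write g(x) = ax^4 + bx³ + cx² + dx + e; the 5 given values yield a linear system in the 5 coefficients.
Solving, the leading coefficient vanishes, and g(x) = 3x³ - 3x² + x + 4.
Then g(10) = 2714.

2714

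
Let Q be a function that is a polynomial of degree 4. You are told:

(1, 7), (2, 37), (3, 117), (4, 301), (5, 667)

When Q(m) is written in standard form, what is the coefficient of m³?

Write Q(m) = am^4 + bm³ + cm² + dm + e; the 5 given values yield a linear system in the 5 coefficients.
Solving, Q(m) = m^4 - m³ + 6m² + 4m - 3.
The coefficient of m³ is -1.

-1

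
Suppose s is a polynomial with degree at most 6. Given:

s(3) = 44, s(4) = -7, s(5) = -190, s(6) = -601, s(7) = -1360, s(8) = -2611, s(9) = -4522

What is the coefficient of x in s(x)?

1

Write s(x) = ax^6 + bx^5 + cx^4 + dx³ + ex² + px + q; the 7 given values yield a linear system in the 7 coefficients.
Solving, the top 2 coefficients vanish, and s(x) = -x^4 + 2x³ + 7x² + x + 5.
The coefficient of x is 1.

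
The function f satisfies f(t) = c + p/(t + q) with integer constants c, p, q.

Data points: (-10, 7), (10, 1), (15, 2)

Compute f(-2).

(f(t) − c)(t + q) = p for each data point; the three points give a linear system in c and q, then p follows.
Solving: c = 4, q = 0, p = -30, so f(t) = 4 − 30/(t + 0).
Then f(-2) = 4 − 30/(-2) = 19.

19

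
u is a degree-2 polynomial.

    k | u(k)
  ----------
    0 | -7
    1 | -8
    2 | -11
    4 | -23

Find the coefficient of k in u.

Write u(k) = ak² + bk + c; the 4 given values yield a linear system in the 3 coefficients.
Solving, u(k) = -k² - 7.
The coefficient of k is 0.

0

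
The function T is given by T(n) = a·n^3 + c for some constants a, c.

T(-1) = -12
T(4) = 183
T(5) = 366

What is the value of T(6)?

639

From T(-1) = -12 and T(4) = 183: -1a + c = -12 and 64a + c = 183.
Subtracting: 65a = 195, so a = 3; then c = -12 − 3·(-1) = -9.
So T(n) = 3n³ − 9, and T(6) = 639.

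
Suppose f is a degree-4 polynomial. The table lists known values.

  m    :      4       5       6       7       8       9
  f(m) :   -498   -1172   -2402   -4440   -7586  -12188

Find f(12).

First differences: -674, -1230, -2038, -3146, -4602. Second differences: -556, -808, -1108, -1456. Third differences: -252, -300, -348. Fourth differences: -48, -48.
Level-4 differences are constant, so f has degree 4.
Fitting a degree-4 polynomial gives f(m) = -2m^4 + 2m³ - 6m² - 4m - 2.
Then f(12) = -38930.

-38930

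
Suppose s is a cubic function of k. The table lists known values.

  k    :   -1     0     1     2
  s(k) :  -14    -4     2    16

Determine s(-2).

Write s(k) = ak³ + bk² + ck + d; the 4 given values yield a linear system in the 4 coefficients.
Solving, s(k) = 2k³ - 2k² + 6k - 4.
Then s(-2) = -40.

-40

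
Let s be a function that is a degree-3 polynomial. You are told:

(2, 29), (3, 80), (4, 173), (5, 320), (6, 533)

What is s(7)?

824

First differences: 51, 93, 147, 213. Second differences: 42, 54, 66. Third differences: 12, 12.
Level-3 differences are constant, so s has degree 3.
Extending the table by one column gives the next first difference 291, so s(7) = 533 + 291 = 824.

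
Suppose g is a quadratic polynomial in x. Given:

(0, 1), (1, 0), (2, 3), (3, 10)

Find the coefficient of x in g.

-3

Write g(x) = ax² + bx + c; the 4 given values yield a linear system in the 3 coefficients.
Solving, g(x) = 2x² - 3x + 1.
The coefficient of x is -3.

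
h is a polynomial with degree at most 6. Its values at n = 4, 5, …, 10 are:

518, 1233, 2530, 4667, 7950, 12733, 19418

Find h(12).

40342

First differences: 715, 1297, 2137, 3283, 4783, 6685. Second differences: 582, 840, 1146, 1500, 1902. Third differences: 258, 306, 354, 402. Fourth differences: 48, 48, 48.
Level-4 differences are constant, so h has degree 4.
Fitting a degree-4 polynomial gives h(n) = 2n^4 - n³ + 4n² + 2n - 2.
Then h(12) = 40342.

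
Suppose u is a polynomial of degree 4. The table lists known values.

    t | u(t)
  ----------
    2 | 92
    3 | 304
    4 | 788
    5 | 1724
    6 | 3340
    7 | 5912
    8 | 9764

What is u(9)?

First differences: 212, 484, 936, 1616, 2572, 3852. Second differences: 272, 452, 680, 956, 1280. Third differences: 180, 228, 276, 324. Fourth differences: 48, 48, 48.
Level-4 differences are constant, so u has degree 4.
Extending the table by one column gives the next first difference 5504, so u(9) = 9764 + 5504 = 15268.

15268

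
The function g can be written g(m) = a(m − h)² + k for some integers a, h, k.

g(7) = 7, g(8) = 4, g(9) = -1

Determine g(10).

First differences -3, -5; second difference -2 = 2a, so a = -1.
Expanding, the m-coefficient is −2ah = 2h; matching it to the data gives h = 6, and then k = 8.
So g(m) = -1(m − 6)² + 8.
g(10) = -1·4² + 8 = -8.

-8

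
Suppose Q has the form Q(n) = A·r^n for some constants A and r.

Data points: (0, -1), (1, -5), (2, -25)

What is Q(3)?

Consecutive ratio: -5/(-1) = 5, and -25/(-5) = 5, so r = 5.
Then A·5^0 = -1 gives A = -1, and Q(n) = -1·5^n.
Q(3) = -1·5^3 = -125.

-125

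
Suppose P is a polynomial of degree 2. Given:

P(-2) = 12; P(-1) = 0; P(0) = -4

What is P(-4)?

60

Write P(t) = at² + bt + c; the 3 given values yield a linear system in the 3 coefficients.
Solving, P(t) = 4t² - 4.
Then P(-4) = 60.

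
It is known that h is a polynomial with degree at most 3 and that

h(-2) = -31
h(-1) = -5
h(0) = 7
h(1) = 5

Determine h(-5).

-193

First differences: 26, 12, -2. Second differences: -14, -14.
Level-2 differences are constant, so h has degree 2.
Fitting a degree-2 polynomial gives h(n) = -7n² + 5n + 7.
Then h(-5) = -193.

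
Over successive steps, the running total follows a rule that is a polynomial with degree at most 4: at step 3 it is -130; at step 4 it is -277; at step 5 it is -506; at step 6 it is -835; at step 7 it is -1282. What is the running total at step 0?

-1

Write the value at k as f(k).
First differences: -147, -229, -329, -447. Second differences: -82, -100, -118. Third differences: -18, -18.
Level-3 differences are constant, so f has degree 3.
Fitting a degree-3 polynomial gives f(k) = -3k³ - 5k² - k - 1.
Then f(0) = -1.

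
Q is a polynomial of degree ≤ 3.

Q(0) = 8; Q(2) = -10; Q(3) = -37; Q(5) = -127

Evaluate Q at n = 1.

5

Write Q(n) = an³ + bn² + cn + d; the 4 given values yield a linear system in the 4 coefficients.
Solving, the leading coefficient vanishes, and Q(n) = -6n² + 3n + 8.
Then Q(1) = 5.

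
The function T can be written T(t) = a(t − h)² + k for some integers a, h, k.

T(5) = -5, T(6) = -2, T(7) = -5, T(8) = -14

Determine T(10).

First differences 3, -3, -9; second difference -6 = 2a, so a = -3.
Expanding, the t-coefficient is −2ah = 6h; matching it to the data gives h = 6, and then k = -2.
So T(t) = -3(t − 6)² − 2.
T(10) = -3·4² − 2 = -50.

-50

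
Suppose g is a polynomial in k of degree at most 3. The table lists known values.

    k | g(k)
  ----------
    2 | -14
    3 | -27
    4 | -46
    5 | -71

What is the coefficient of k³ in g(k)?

First differences: -13, -19, -25. Second differences: -6, -6.
Level-2 differences are constant, so g has degree 2.
Fitting a degree-2 polynomial gives g(k) = -3k² + 2k - 6.
The coefficient of k³ is 0.

0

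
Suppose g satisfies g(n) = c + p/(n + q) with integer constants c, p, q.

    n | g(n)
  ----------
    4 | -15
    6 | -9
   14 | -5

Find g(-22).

-2

(g(n) − c)(n + q) = p for each data point; the three points give a linear system in c and q, then p follows.
Solving: c = -3, q = -2, p = -24, so g(n) = -3 − 24/(n − 2).
Then g(-22) = -3 − 24/(-24) = -2.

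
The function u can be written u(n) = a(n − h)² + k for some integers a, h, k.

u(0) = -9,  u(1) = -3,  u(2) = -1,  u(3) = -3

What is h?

First differences 6, 2, -2; second difference -4 = 2a, so a = -2.
Expanding, the n-coefficient is −2ah = 4h; matching it to the data gives h = 2, and then k = -1.
So u(n) = -2(n − 2)² − 1.
Hence h = 2.

2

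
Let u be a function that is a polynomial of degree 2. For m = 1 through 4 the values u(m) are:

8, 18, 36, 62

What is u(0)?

Write u(m) = am² + bm + c; the 4 given values yield a linear system in the 3 coefficients.
Solving, u(m) = 4m² - 2m + 6.
The constant term is u(0) = 6.

6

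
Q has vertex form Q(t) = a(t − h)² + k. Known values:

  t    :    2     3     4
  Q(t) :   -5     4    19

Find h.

First differences 9, 15; second difference 6 = 2a, so a = 3.
Expanding, the t-coefficient is −2ah = -6h; matching it to the data gives h = 1, and then k = -8.
So Q(t) = 3(t − 1)² − 8.
Hence h = 1.

1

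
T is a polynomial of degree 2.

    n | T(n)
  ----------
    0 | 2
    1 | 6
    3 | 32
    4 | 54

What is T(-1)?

4

Write T(n) = an² + bn + c; the 4 given values yield a linear system in the 3 coefficients.
Solving, T(n) = 3n² + n + 2.
Then T(-1) = 4.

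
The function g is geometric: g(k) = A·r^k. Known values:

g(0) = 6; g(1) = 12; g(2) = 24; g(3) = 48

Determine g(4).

96

Consecutive ratio: 12/6 = 2, and 24/12 = 2, so r = 2.
Then A·2^0 = 6 gives A = 6, and g(k) = 6·2^k.
g(4) = 6·2^4 = 96.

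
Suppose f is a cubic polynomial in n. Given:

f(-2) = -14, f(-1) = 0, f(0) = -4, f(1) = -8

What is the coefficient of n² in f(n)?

Write f(n) = an³ + bn² + cn + d; the 4 given values yield a linear system in the 4 coefficients.
Solving, f(n) = 3n³ - 7n - 4.
The coefficient of n² is 0.

0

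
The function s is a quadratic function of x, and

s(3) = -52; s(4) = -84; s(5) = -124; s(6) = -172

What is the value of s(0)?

-4

Write s(x) = ax² + bx + c; the 4 given values yield a linear system in the 3 coefficients.
Solving, s(x) = -4x² - 4x - 4.
Then s(0) = -4.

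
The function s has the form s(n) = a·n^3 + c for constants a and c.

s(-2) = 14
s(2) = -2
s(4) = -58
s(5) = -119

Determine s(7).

-337

From s(-2) = 14 and s(2) = -2: -8a + c = 14 and 8a + c = -2.
Subtracting: 16a = -16, so a = -1; then c = 14 − (-1)·(-8) = 6.
So s(n) = -1n³ + 6, and s(7) = -337.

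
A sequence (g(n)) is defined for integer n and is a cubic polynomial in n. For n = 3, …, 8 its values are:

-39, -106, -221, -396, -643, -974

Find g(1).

-1

First differences: -67, -115, -175, -247, -331. Second differences: -48, -60, -72, -84. Third differences: -12, -12, -12.
Level-3 differences are constant, so g has degree 3.
Fitting a degree-3 polynomial gives g(n) = -2n³ + 7n - 6.
Then g(1) = -1.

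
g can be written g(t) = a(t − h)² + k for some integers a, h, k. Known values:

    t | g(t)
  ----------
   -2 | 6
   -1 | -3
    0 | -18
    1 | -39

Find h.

First differences -9, -15, -21; second difference -6 = 2a, so a = -3.
Expanding, the t-coefficient is −2ah = 6h; matching it to the data gives h = -3, and then k = 9.
So g(t) = -3(t + 3)² + 9.
Hence h = -3.

-3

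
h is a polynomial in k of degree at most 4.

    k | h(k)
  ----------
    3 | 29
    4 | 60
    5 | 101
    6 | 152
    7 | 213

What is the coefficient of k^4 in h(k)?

0

Write h(k) = ak^4 + bk³ + ck² + dk + e; the 5 given values yield a linear system in the 5 coefficients.
Solving, the top 2 coefficients vanish, and h(k) = 5k² - 4k - 4.
The coefficient of k^4 is 0.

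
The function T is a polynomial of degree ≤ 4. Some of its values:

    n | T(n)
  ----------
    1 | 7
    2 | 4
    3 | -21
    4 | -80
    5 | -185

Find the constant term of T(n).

Write T(n) = an^4 + bn³ + cn² + dn + e; the 5 given values yield a linear system in the 5 coefficients.
Solving, the leading coefficient vanishes, and T(n) = -2n³ + n² + 8n.
The constant term is T(0) = 0.

0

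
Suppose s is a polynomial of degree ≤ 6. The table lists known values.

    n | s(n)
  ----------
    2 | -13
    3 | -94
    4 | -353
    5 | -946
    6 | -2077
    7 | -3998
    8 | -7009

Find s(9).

First differences: -81, -259, -593, -1131, -1921, -3011. Second differences: -178, -334, -538, -790, -1090. Third differences: -156, -204, -252, -300. Fourth differences: -48, -48, -48.
Level-4 differences are constant, so s has degree 4.
Fitting a degree-4 polynomial gives s(n) = -2n^4 + 2n³ + 3n² - 4n - 1.
Then s(9) = -11458.

-11458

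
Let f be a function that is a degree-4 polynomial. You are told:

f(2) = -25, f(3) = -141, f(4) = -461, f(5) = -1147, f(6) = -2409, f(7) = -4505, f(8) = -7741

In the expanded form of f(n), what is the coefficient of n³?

Write f(n) = an^4 + bn³ + cn² + dn + e; the 7 given values yield a linear system in the 5 coefficients.
Solving, f(n) = -2n^4 + n³ - n² + 3.
The coefficient of n³ is 1.

1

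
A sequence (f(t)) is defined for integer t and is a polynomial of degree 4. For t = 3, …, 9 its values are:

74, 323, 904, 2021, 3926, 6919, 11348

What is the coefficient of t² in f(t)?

-4

First differences: 249, 581, 1117, 1905, 2993, 4429. Second differences: 332, 536, 788, 1088, 1436. Third differences: 204, 252, 300, 348. Fourth differences: 48, 48, 48.
Level-4 differences are constant, so f has degree 4.
Fitting a degree-4 polynomial gives f(t) = 2t^4 - 2t³ - 4t² + t - 1.
The coefficient of t² is -4.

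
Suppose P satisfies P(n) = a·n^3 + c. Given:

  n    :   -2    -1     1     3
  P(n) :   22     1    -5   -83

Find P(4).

-194

From P(-2) = 22 and P(-1) = 1: -8a + c = 22 and -1a + c = 1.
Subtracting: 7a = -21, so a = -3; then c = 22 − (-3)·(-8) = -2.
So P(n) = -3n³ − 2, and P(4) = -194.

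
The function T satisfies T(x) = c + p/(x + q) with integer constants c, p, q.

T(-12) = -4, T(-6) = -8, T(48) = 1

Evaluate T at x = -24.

-2

(T(x) − c)(x + q) = p for each data point; the three points give a linear system in c and q, then p follows.
Solving: c = 0, q = 0, p = 48, so T(x) = 48/(x + 0).
Then T(-24) = 0 + 48/(-24) = -2.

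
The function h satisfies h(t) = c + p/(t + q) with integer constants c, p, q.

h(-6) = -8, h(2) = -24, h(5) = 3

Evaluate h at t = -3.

(h(t) − c)(t + q) = p for each data point; the three points give a linear system in c and q, then p follows.
Solving: c = -6, q = -3, p = 18, so h(t) = -6 + 18/(t − 3).
Then h(-3) = -6 + 18/(-6) = -9.

-9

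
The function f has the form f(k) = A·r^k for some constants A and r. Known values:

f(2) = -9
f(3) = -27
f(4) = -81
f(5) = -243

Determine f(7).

Consecutive ratio: -27/(-9) = 3, and -81/(-27) = 3, so r = 3.
Then A·3^2 = -9 gives A = -1, and f(k) = -1·3^k.
f(7) = -1·3^7 = -2187.

-2187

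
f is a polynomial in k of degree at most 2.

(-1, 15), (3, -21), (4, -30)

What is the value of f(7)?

-57

Write f(k) = ak² + bk + c; the 3 given values yield a linear system in the 3 coefficients.
Solving, the leading coefficient vanishes, and f(k) = -9k + 6.
Then f(7) = -57.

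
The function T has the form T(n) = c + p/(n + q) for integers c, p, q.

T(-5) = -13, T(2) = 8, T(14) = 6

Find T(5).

7

(T(n) − c)(n + q) = p for each data point; the three points give a linear system in c and q, then p follows.
Solving: c = 5, q = 4, p = 18, so T(n) = 5 + 18/(n + 4).
Then T(5) = 5 + 18/9 = 7.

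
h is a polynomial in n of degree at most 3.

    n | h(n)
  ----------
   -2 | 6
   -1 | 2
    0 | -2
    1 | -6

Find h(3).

-14

Write h(n) = an³ + bn² + cn + d; the 4 given values yield a linear system in the 4 coefficients.
Solving, the top 2 coefficients vanish, and h(n) = -4n - 2.
Then h(3) = -14.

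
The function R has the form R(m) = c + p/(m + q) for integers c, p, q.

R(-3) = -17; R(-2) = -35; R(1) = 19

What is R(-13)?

-2

(R(m) − c)(m + q) = p for each data point; the three points give a linear system in c and q, then p follows.
Solving: c = 1, q = 1, p = 36, so R(m) = 1 + 36/(m + 1).
Then R(-13) = 1 + 36/(-12) = -2.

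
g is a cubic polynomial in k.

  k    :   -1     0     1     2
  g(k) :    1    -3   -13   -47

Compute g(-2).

17

Write g(k) = ak³ + bk² + ck + d; the 4 given values yield a linear system in the 4 coefficients.
Solving, g(k) = -3k³ - 3k² - 4k - 3.
Then g(-2) = 17.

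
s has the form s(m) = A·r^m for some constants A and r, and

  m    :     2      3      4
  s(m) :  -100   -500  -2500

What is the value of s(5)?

Consecutive ratio: -500/(-100) = 5, and -2500/(-500) = 5, so r = 5.
Then A·5^2 = -100 gives A = -4, and s(m) = -4·5^m.
s(5) = -4·5^5 = -12500.

-12500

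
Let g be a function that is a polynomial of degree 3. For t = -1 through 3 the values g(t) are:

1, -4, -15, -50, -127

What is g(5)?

First differences: -5, -11, -35, -77. Second differences: -6, -24, -42. Third differences: -18, -18.
Level-3 differences are constant, so g has degree 3.
Fitting a degree-3 polynomial gives g(t) = -3t³ - 3t² - 5t - 4.
Then g(5) = -479.

-479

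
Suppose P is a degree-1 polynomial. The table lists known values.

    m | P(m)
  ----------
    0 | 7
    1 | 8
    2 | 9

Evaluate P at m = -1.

6

Write P(m) = am + b; the 3 given values yield a linear system in the 2 coefficients.
Solving, P(m) = m + 7.
Then P(-1) = 6.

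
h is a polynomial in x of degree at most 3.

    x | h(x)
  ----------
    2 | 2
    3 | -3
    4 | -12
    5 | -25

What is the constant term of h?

0

First differences: -5, -9, -13. Second differences: -4, -4.
Level-2 differences are constant, so h has degree 2.
Fitting a degree-2 polynomial gives h(x) = -2x² + 5x.
The constant term is h(0) = 0.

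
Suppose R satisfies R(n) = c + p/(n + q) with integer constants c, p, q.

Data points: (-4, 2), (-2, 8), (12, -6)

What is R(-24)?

(R(n) − c)(n + q) = p for each data point; the three points give a linear system in c and q, then p follows.
Solving: c = -4, q = 0, p = -24, so R(n) = -4 − 24/(n + 0).
Then R(-24) = -4 − 24/(-24) = -3.

-3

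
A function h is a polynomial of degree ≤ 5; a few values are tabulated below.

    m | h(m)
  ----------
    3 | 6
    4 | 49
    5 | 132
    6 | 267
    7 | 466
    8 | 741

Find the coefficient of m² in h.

-4

First differences: 43, 83, 135, 199, 275. Second differences: 40, 52, 64, 76. Third differences: 12, 12, 12.
Level-3 differences are constant, so h has degree 3.
Fitting a degree-3 polynomial gives h(m) = 2m³ - 4m² - 3m - 3.
The coefficient of m² is -4.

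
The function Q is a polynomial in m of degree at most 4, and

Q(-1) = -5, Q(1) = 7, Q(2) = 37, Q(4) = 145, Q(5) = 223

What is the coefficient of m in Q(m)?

Write Q(m) = am^4 + bm³ + cm² + dm + e; the 5 given values yield a linear system in the 5 coefficients.
Solving, the top 2 coefficients vanish, and Q(m) = 8m² + 6m - 7.
The coefficient of m is 6.

6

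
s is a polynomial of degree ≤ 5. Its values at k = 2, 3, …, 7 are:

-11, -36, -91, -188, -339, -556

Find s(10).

-1723

First differences: -25, -55, -97, -151, -217. Second differences: -30, -42, -54, -66. Third differences: -12, -12, -12.
Level-3 differences are constant, so s has degree 3.
Fitting a degree-3 polynomial gives s(k) = -2k³ + 3k² - 2k - 3.
Then s(10) = -1723.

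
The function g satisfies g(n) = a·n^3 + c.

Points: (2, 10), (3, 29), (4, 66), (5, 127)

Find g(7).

From g(2) = 10 and g(3) = 29: 8a + c = 10 and 27a + c = 29.
Subtracting: 19a = 19, so a = 1; then c = 10 − 1·8 = 2.
So g(n) = 1n³ + 2, and g(7) = 345.

345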